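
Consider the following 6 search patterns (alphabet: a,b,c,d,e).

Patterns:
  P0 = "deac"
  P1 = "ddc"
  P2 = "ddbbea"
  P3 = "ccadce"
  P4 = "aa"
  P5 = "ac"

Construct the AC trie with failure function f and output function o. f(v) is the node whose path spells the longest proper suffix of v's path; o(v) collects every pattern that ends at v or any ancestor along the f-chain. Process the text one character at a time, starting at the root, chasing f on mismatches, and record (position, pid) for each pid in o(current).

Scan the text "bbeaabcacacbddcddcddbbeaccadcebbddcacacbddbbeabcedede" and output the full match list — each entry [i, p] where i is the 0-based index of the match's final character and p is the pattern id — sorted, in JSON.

Build:
Trie (insert patterns):
  0='ε' goto a→17 c→11 d→1
  1='d' goto d→5 e→2
  2='de' goto a→3
  3='dea' goto c→4
  4='deac' goto ·  ←P0
  5='dd' goto b→7 c→6
  6='ddc' goto ·  ←P1
  7='ddb' goto b→8
  8='ddbb' goto e→9
  9='ddbbe' goto a→10
  10='ddbbea' goto ·  ←P2
  11='c' goto c→12
  12='cc' goto a→13
  13='cca' goto d→14
  14='ccad' goto c→15
  15='ccadc' goto e→16
  16='ccadce' goto ·  ←P3
  17='a' goto a→18 c→19
  18='aa' goto ·  ←P4
  19='ac' goto ·  ←P5

BFS fail/out derivation:
  n1('d'): parent n0 fail=0; on 'd' 0 → fail=0;  out ∅∪∅=∅
  n11('c'): parent n0 fail=0; on 'c' 0 → fail=0;  out ∅∪∅=∅
  n17('a'): parent n0 fail=0; on 'a' 0 → fail=0;  out ∅∪∅=∅
  n2('de'): parent n1 fail=0; on 'e' 0 → fail=0;  out ∅∪∅=∅
  n5('dd'): parent n1 fail=0; on 'd' 0 → fail=1;  out ∅∪∅=∅
  n12('cc'): parent n11 fail=0; on 'c' 0 → fail=11;  out ∅∪∅=∅
  n18('aa'): parent n17 fail=0; on 'a' 0 → fail=17;  out {4}∪∅={4}
  n19('ac'): parent n17 fail=0; on 'c' 0 → fail=11;  out {5}∪∅={5}
  n3('dea'): parent n2 fail=0; on 'a' 0 → fail=17;  out ∅∪∅=∅
  n6('ddc'): parent n5 fail=1; on 'c' 1→0 → fail=11;  out {1}∪∅={1}
  n7('ddb'): parent n5 fail=1; on 'b' 1→0 → fail=0;  out ∅∪∅=∅
  n13('cca'): parent n12 fail=11; on 'a' 11→0 → fail=17;  out ∅∪∅=∅
  n4('deac'): parent n3 fail=17; on 'c' 17 → fail=19;  out {0}∪{5}={0,5}
  n8('ddbb'): parent n7 fail=0; on 'b' 0 → fail=0;  out ∅∪∅=∅
  n14('ccad'): parent n13 fail=17; on 'd' 17→0 → fail=1;  out ∅∪∅=∅
  n9('ddbbe'): parent n8 fail=0; on 'e' 0 → fail=0;  out ∅∪∅=∅
  n15('ccadc'): parent n14 fail=1; on 'c' 1→0 → fail=11;  out ∅∪∅=∅
  n10('ddbbea'): parent n9 fail=0; on 'a' 0 → fail=17;  out {2}∪∅={2}
  n16('ccadce'): parent n15 fail=11; on 'e' 11→0 → fail=0;  out {3}∪∅={3}

Text stream:
i=0 'b': node 0→0
i=1 'b': node 0→0
i=2 'e': node 0→0
i=3 'a': node 0→17
i=4 'a': node 17→18  emit P4@[3:4]
i=5 'b': node 18→0 (fail-walked)
i=6 'c': node 0→11
i=7 'a': node 11→17 (fail-walked)
i=8 'c': node 17→19  emit P5@[7:8]
i=9 'a': node 19→17 (fail-walked)
i=10 'c': node 17→19  emit P5@[9:10]
i=11 'b': node 19→0 (fail-walked)
i=12 'd': node 0→1
i=13 'd': node 1→5
i=14 'c': node 5→6  emit P1@[12:14]
i=15 'd': node 6→1 (fail-walked)
i=16 'd': node 1→5
i=17 'c': node 5→6  emit P1@[15:17]
i=18 'd': node 6→1 (fail-walked)
i=19 'd': node 1→5
i=20 'b': node 5→7
i=21 'b': node 7→8
i=22 'e': node 8→9
i=23 'a': node 9→10  emit P2@[18:23]
i=24 'c': node 10→19 (fail-walked)  emit P5@[23:24]
i=25 'c': node 19→12 (fail-walked)
i=26 'a': node 12→13
i=27 'd': node 13→14
i=28 'c': node 14→15
i=29 'e': node 15→16  emit P3@[24:29]
i=30 'b': node 16→0 (fail-walked)
i=31 'b': node 0→0
i=32 'd': node 0→1
i=33 'd': node 1→5
i=34 'c': node 5→6  emit P1@[32:34]
i=35 'a': node 6→17 (fail-walked)
i=36 'c': node 17→19  emit P5@[35:36]
i=37 'a': node 19→17 (fail-walked)
i=38 'c': node 17→19  emit P5@[37:38]
i=39 'b': node 19→0 (fail-walked)
i=40 'd': node 0→1
i=41 'd': node 1→5
i=42 'b': node 5→7
i=43 'b': node 7→8
i=44 'e': node 8→9
i=45 'a': node 9→10  emit P2@[40:45]
i=46 'b': node 10→0 (fail-walked)
i=47 'c': node 0→11
i=48 'e': node 11→0 (fail-walked)
i=49 'd': node 0→1
i=50 'e': node 1→2
i=51 'd': node 2→1 (fail-walked)
i=52 'e': node 1→2

All matches (sorted): [[4,4],[8,5],[10,5],[14,1],[17,1],[23,2],[24,5],[29,3],[34,1],[36,5],[38,5],[45,2]]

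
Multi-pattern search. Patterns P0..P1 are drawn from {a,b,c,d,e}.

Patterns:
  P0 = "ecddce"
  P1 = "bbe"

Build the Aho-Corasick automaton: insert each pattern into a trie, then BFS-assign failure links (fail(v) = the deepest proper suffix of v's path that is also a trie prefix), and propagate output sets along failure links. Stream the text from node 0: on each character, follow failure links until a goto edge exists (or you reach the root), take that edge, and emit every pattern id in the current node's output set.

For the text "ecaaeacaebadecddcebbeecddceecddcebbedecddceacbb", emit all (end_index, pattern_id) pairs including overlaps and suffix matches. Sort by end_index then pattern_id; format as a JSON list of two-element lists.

Build:
Trie nodes:
  n0 'ε': b→7 e→1
  n1 'e': c→2
  n2 'ec': d→3
  n3 'ecd': d→4
  n4 'ecdd': c→5
  n5 'ecddc': e→6
  n6 'ecddce': ·  ←P0
  n7 'b': b→8
  n8 'bb': e→9
  n9 'bbe': ·  ←P1

Failure links (BFS by depth):
  n1('e'): parent n0 fail=0; on 'e' 0 → fail=0;  out ∅∪∅=∅
  n7('b'): parent n0 fail=0; on 'b' 0 → fail=0;  out ∅∪∅=∅
  n2('ec'): parent n1 fail=0; on 'c' 0 → fail=0;  out ∅∪∅=∅
  n8('bb'): parent n7 fail=0; on 'b' 0 → fail=7;  out ∅∪∅=∅
  n3('ecd'): parent n2 fail=0; on 'd' 0 → fail=0;  out ∅∪∅=∅
  n9('bbe'): parent n8 fail=7; on 'e' 7→0 → fail=1;  out {1}∪∅={1}
  n4('ecdd'): parent n3 fail=0; on 'd' 0 → fail=0;  out ∅∪∅=∅
  n5('ecddc'): parent n4 fail=0; on 'c' 0 → fail=0;  out ∅∪∅=∅
  n6('ecddce'): parent n5 fail=0; on 'e' 0 → fail=1;  out {0}∪∅={0}

Text stream:
pos 0 'e': at 1
pos 1 'c': at 2
pos 2 'a': at 0 ·f
pos 3 'a': at 0
pos 4 'e': at 1
pos 5 'a': at 0 ·f
pos 6 'c': at 0
pos 7 'a': at 0
pos 8 'e': at 1
pos 9 'b': at 7 ·f
pos 10 'a': at 0 ·f
pos 11 'd': at 0
pos 12 'e': at 1
pos 13 'c': at 2
pos 14 'd': at 3
pos 15 'd': at 4
pos 16 'c': at 5
pos 17 'e': at 6  ** P0@[12:17]
pos 18 'b': at 7 ·f
pos 19 'b': at 8
pos 20 'e': at 9  ** P1@[18:20]
pos 21 'e': at 1 ·f
pos 22 'c': at 2
pos 23 'd': at 3
pos 24 'd': at 4
pos 25 'c': at 5
pos 26 'e': at 6  ** P0@[21:26]
pos 27 'e': at 1 ·f
pos 28 'c': at 2
pos 29 'd': at 3
pos 30 'd': at 4
pos 31 'c': at 5
pos 32 'e': at 6  ** P0@[27:32]
pos 33 'b': at 7 ·f
pos 34 'b': at 8
pos 35 'e': at 9  ** P1@[33:35]
pos 36 'd': at 0 ·f
pos 37 'e': at 1
pos 38 'c': at 2
pos 39 'd': at 3
pos 40 'd': at 4
pos 41 'c': at 5
pos 42 'e': at 6  ** P0@[37:42]
pos 43 'a': at 0 ·f
pos 44 'c': at 0
pos 45 'b': at 7
pos 46 'b': at 8

All matches (sorted): [[17,0],[20,1],[26,0],[32,0],[35,1],[42,0]]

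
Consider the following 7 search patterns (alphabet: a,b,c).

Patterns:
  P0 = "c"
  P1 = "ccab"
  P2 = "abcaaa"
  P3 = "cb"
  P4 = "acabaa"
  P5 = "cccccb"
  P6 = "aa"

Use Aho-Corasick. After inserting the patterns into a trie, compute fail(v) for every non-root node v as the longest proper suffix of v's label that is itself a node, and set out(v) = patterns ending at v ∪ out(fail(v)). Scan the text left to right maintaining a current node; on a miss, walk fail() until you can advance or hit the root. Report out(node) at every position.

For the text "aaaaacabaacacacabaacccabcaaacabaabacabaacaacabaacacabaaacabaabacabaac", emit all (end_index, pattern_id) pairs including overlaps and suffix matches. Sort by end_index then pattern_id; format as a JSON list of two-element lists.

Construct AC machine:
Trie nodes:
  n0 'ε': a→5 c→1
  n1 'c': b→11 c→2  [P0 ends]
  n2 'cc': a→3 c→17
  n3 'cca': b→4
  n4 'ccab': ·  [P1 ends]
  n5 'a': a→21 b→6 c→12
  n6 'ab': c→7
  n7 'abc': a→8
  n8 'abca': a→9
  n9 'abcaa': a→10
  n10 'abcaaa': ·  [P2 ends]
  n11 'cb': ·  [P3 ends]
  n12 'ac': a→13
  n13 'aca': b→14
  n14 'acab': a→15
  n15 'acaba': a→16
  n16 'acabaa': ·  [P4 ends]
  n17 'ccc': c→18
  n18 'cccc': c→19
  n19 'ccccc': b→20
  n20 'cccccb': ·  [P5 ends]
  n21 'aa': ·  [P6 ends]

BFS fail/out derivation:
  fail(1) 'c': from fail(0)=0 chase 'c': 0 ⇒ 0;  out={0}∪out(0)={0}
  fail(5) 'a': from fail(0)=0 chase 'a': 0 ⇒ 0;  out=∅∪out(0)=∅
  fail(2) 'cc': from fail(1)=0 chase 'c': 0 ⇒ 1;  out=∅∪out(1)={0}
  fail(6) 'ab': from fail(5)=0 chase 'b': 0 ⇒ 0;  out=∅∪out(0)=∅
  fail(11) 'cb': from fail(1)=0 chase 'b': 0 ⇒ 0;  out={3}∪out(0)={3}
  fail(12) 'ac': from fail(5)=0 chase 'c': 0 ⇒ 1;  out=∅∪out(1)={0}
  fail(21) 'aa': from fail(5)=0 chase 'a': 0 ⇒ 5;  out={6}∪out(5)={6}
  fail(3) 'cca': from fail(2)=1 chase 'a': 1→0 ⇒ 5;  out=∅∪out(5)=∅
  fail(7) 'abc': from fail(6)=0 chase 'c': 0 ⇒ 1;  out=∅∪out(1)={0}
  fail(13) 'aca': from fail(12)=1 chase 'a': 1→0 ⇒ 5;  out=∅∪out(5)=∅
  fail(17) 'ccc': from fail(2)=1 chase 'c': 1 ⇒ 2;  out=∅∪out(2)={0}
  fail(4) 'ccab': from fail(3)=5 chase 'b': 5 ⇒ 6;  out={1}∪out(6)={1}
  fail(8) 'abca': from fail(7)=1 chase 'a': 1→0 ⇒ 5;  out=∅∪out(5)=∅
  fail(14) 'acab': from fail(13)=5 chase 'b': 5 ⇒ 6;  out=∅∪out(6)=∅
  fail(18) 'cccc': from fail(17)=2 chase 'c': 2 ⇒ 17;  out=∅∪out(17)={0}
  fail(9) 'abcaa': from fail(8)=5 chase 'a': 5 ⇒ 21;  out=∅∪out(21)={6}
  fail(15) 'acaba': from fail(14)=6 chase 'a': 6→0 ⇒ 5;  out=∅∪out(5)=∅
  fail(19) 'ccccc': from fail(18)=17 chase 'c': 17 ⇒ 18;  out=∅∪out(18)={0}
  fail(10) 'abcaaa': from fail(9)=21 chase 'a': 21→5 ⇒ 21;  out={2}∪out(21)={2,6}
  fail(16) 'acabaa': from fail(15)=5 chase 'a': 5 ⇒ 21;  out={4}∪out(21)={4,6}
  fail(20) 'cccccb': from fail(19)=18 chase 'b': 18→17→2→1 ⇒ 11;  out={5}∪out(11)={3,5}

Scan:
[0] read 'a'  n0⇒n5
[1] read 'a'  n5⇒n21  emit P6@[0:1]
[2] read 'a'  n21⇒n21 ·f  emit P6@[1:2]
[3] read 'a'  n21⇒n21 ·f  emit P6@[2:3]
[4] read 'a'  n21⇒n21 ·f  emit P6@[3:4]
[5] read 'c'  n21⇒n12 ·f  emit P0@[5:5]
[6] read 'a'  n12⇒n13
[7] read 'b'  n13⇒n14
[8] read 'a'  n14⇒n15
[9] read 'a'  n15⇒n16  emit P4@[4:9],P6@[8:9]
[10] read 'c'  n16⇒n12 ·f  emit P0@[10:10]
[11] read 'a'  n12⇒n13
[12] read 'c'  n13⇒n12 ·f  emit P0@[12:12]
[13] read 'a'  n12⇒n13
[14] read 'c'  n13⇒n12 ·f  emit P0@[14:14]
[15] read 'a'  n12⇒n13
[16] read 'b'  n13⇒n14
[17] read 'a'  n14⇒n15
[18] read 'a'  n15⇒n16  emit P4@[13:18],P6@[17:18]
[19] read 'c'  n16⇒n12 ·f  emit P0@[19:19]
[20] read 'c'  n12⇒n2 ·f  emit P0@[20:20]
[21] read 'c'  n2⇒n17  emit P0@[21:21]
[22] read 'a'  n17⇒n3 ·f
[23] read 'b'  n3⇒n4  emit P1@[20:23]
[24] read 'c'  n4⇒n7 ·f  emit P0@[24:24]
[25] read 'a'  n7⇒n8
[26] read 'a'  n8⇒n9  emit P6@[25:26]
[27] read 'a'  n9⇒n10  emit P2@[22:27],P6@[26:27]
[28] read 'c'  n10⇒n12 ·f  emit P0@[28:28]
[29] read 'a'  n12⇒n13
[30] read 'b'  n13⇒n14
[31] read 'a'  n14⇒n15
[32] read 'a'  n15⇒n16  emit P4@[27:32],P6@[31:32]
[33] read 'b'  n16⇒n6 ·f
[34] read 'a'  n6⇒n5 ·f
[35] read 'c'  n5⇒n12  emit P0@[35:35]
[36] read 'a'  n12⇒n13
[37] read 'b'  n13⇒n14
[38] read 'a'  n14⇒n15
[39] read 'a'  n15⇒n16  emit P4@[34:39],P6@[38:39]
[40] read 'c'  n16⇒n12 ·f  emit P0@[40:40]
[41] read 'a'  n12⇒n13
[42] read 'a'  n13⇒n21 ·f  emit P6@[41:42]
[43] read 'c'  n21⇒n12 ·f  emit P0@[43:43]
[44] read 'a'  n12⇒n13
[45] read 'b'  n13⇒n14
[46] read 'a'  n14⇒n15
[47] read 'a'  n15⇒n16  emit P4@[42:47],P6@[46:47]
[48] read 'c'  n16⇒n12 ·f  emit P0@[48:48]
[49] read 'a'  n12⇒n13
[50] read 'c'  n13⇒n12 ·f  emit P0@[50:50]
[51] read 'a'  n12⇒n13
[52] read 'b'  n13⇒n14
[53] read 'a'  n14⇒n15
[54] read 'a'  n15⇒n16  emit P4@[49:54],P6@[53:54]
[55] read 'a'  n16⇒n21 ·f  emit P6@[54:55]
[56] read 'c'  n21⇒n12 ·f  emit P0@[56:56]
[57] read 'a'  n12⇒n13
[58] read 'b'  n13⇒n14
[59] read 'a'  n14⇒n15
[60] read 'a'  n15⇒n16  emit P4@[55:60],P6@[59:60]
[61] read 'b'  n16⇒n6 ·f
[62] read 'a'  n6⇒n5 ·f
[63] read 'c'  n5⇒n12  emit P0@[63:63]
[64] read 'a'  n12⇒n13
[65] read 'b'  n13⇒n14
[66] read 'a'  n14⇒n15
[67] read 'a'  n15⇒n16  emit P4@[62:67],P6@[66:67]
[68] read 'c'  n16⇒n12 ·f  emit P0@[68:68]

Result: [[1,6],[2,6],[3,6],[4,6],[5,0],[9,4],[9,6],[10,0],[12,0],[14,0],[18,4],[18,6],[19,0],[20,0],[21,0],[23,1],[24,0],[26,6],[27,2],[27,6],[28,0],[32,4],[32,6],[35,0],[39,4],[39,6],[40,0],[42,6],[43,0],[47,4],[47,6],[48,0],[50,0],[54,4],[54,6],[55,6],[56,0],[60,4],[60,6],[63,0],[67,4],[67,6],[68,0]]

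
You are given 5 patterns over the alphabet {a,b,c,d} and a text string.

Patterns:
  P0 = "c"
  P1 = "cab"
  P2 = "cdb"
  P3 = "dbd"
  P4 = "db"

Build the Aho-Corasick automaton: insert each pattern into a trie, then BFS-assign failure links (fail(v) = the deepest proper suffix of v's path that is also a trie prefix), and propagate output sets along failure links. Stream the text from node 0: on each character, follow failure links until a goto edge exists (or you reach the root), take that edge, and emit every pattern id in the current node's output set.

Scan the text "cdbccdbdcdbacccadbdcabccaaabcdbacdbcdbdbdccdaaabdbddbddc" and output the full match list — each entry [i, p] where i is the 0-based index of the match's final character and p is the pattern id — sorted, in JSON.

Build automaton:
Trie (insert patterns):
  n0 'ε': c→1 d→6
  n1 'c': a→2 d→4  ←P0
  n2 'ca': b→3
  n3 'cab': ·  ←P1
  n4 'cd': b→5
  n5 'cdb': ·  ←P2
  n6 'd': b→7
  n7 'db': d→8  ←P4
  n8 'dbd': ·  ←P3

Failure links (BFS by depth):
  n1('c'): parent n0 fail=0; on 'c' 0 → fail=0;  out {0}∪∅={0}
  n6('d'): parent n0 fail=0; on 'd' 0 → fail=0;  out ∅∪∅=∅
  n2('ca'): parent n1 fail=0; on 'a' 0 → fail=0;  out ∅∪∅=∅
  n4('cd'): parent n1 fail=0; on 'd' 0 → fail=6;  out ∅∪∅=∅
  n7('db'): parent n6 fail=0; on 'b' 0 → fail=0;  out {4}∪∅={4}
  n3('cab'): parent n2 fail=0; on 'b' 0 → fail=0;  out {1}∪∅={1}
  n5('cdb'): parent n4 fail=6; on 'b' 6 → fail=7;  out {2}∪{4}={2,4}
  n8('dbd'): parent n7 fail=0; on 'd' 0 → fail=6;  out {3}∪∅={3}

Scan:
[0] read 'c'  n0⇒n1  emit P0@[0:0]
[1] read 'd'  n1⇒n4
[2] read 'b'  n4⇒n5  emit P2@[0:2],P4@[1:2]
[3] read 'c'  n5⇒n1 ·f  emit P0@[3:3]
[4] read 'c'  n1⇒n1 ·f  emit P0@[4:4]
[5] read 'd'  n1⇒n4
[6] read 'b'  n4⇒n5  emit P2@[4:6],P4@[5:6]
[7] read 'd'  n5⇒n8 ·f  emit P3@[5:7]
[8] read 'c'  n8⇒n1 ·f  emit P0@[8:8]
[9] read 'd'  n1⇒n4
[10] read 'b'  n4⇒n5  emit P2@[8:10],P4@[9:10]
[11] read 'a'  n5⇒n0 ·f
[12] read 'c'  n0⇒n1  emit P0@[12:12]
[13] read 'c'  n1⇒n1 ·f  emit P0@[13:13]
[14] read 'c'  n1⇒n1 ·f  emit P0@[14:14]
[15] read 'a'  n1⇒n2
[16] read 'd'  n2⇒n6 ·f
[17] read 'b'  n6⇒n7  emit P4@[16:17]
[18] read 'd'  n7⇒n8  emit P3@[16:18]
[19] read 'c'  n8⇒n1 ·f  emit P0@[19:19]
[20] read 'a'  n1⇒n2
[21] read 'b'  n2⇒n3  emit P1@[19:21]
[22] read 'c'  n3⇒n1 ·f  emit P0@[22:22]
[23] read 'c'  n1⇒n1 ·f  emit P0@[23:23]
[24] read 'a'  n1⇒n2
[25] read 'a'  n2⇒n0 ·f
[26] read 'a'  n0⇒n0
[27] read 'b'  n0⇒n0
[28] read 'c'  n0⇒n1  emit P0@[28:28]
[29] read 'd'  n1⇒n4
[30] read 'b'  n4⇒n5  emit P2@[28:30],P4@[29:30]
[31] read 'a'  n5⇒n0 ·f
[32] read 'c'  n0⇒n1  emit P0@[32:32]
[33] read 'd'  n1⇒n4
[34] read 'b'  n4⇒n5  emit P2@[32:34],P4@[33:34]
[35] read 'c'  n5⇒n1 ·f  emit P0@[35:35]
[36] read 'd'  n1⇒n4
[37] read 'b'  n4⇒n5  emit P2@[35:37],P4@[36:37]
[38] read 'd'  n5⇒n8 ·f  emit P3@[36:38]
[39] read 'b'  n8⇒n7 ·f  emit P4@[38:39]
[40] read 'd'  n7⇒n8  emit P3@[38:40]
[41] read 'c'  n8⇒n1 ·f  emit P0@[41:41]
[42] read 'c'  n1⇒n1 ·f  emit P0@[42:42]
[43] read 'd'  n1⇒n4
[44] read 'a'  n4⇒n0 ·f
[45] read 'a'  n0⇒n0
[46] read 'a'  n0⇒n0
[47] read 'b'  n0⇒n0
[48] read 'd'  n0⇒n6
[49] read 'b'  n6⇒n7  emit P4@[48:49]
[50] read 'd'  n7⇒n8  emit P3@[48:50]
[51] read 'd'  n8⇒n6 ·f
[52] read 'b'  n6⇒n7  emit P4@[51:52]
[53] read 'd'  n7⇒n8  emit P3@[51:53]
[54] read 'd'  n8⇒n6 ·f
[55] read 'c'  n6⇒n1 ·f  emit P0@[55:55]

Matches: [[0,0],[2,2],[2,4],[3,0],[4,0],[6,2],[6,4],[7,3],[8,0],[10,2],[10,4],[12,0],[13,0],[14,0],[17,4],[18,3],[19,0],[21,1],[22,0],[23,0],[28,0],[30,2],[30,4],[32,0],[34,2],[34,4],[35,0],[37,2],[37,4],[38,3],[39,4],[40,3],[41,0],[42,0],[49,4],[50,3],[52,4],[53,3],[55,0]]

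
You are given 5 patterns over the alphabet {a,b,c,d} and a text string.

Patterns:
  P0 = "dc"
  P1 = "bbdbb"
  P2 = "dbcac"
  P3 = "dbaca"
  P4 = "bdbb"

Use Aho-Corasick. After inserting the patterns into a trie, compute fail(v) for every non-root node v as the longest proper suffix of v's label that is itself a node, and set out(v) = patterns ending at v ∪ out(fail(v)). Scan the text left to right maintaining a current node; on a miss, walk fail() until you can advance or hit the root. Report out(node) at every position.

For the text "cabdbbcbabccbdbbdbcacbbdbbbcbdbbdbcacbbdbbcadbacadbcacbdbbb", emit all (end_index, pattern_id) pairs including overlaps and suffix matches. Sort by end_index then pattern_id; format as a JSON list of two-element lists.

Build automaton:
Trie nodes:
  n0 'ε': b→3 d→1
  n1 'd': b→8 c→2
  n2 'dc': ·  ←P0
  n3 'b': b→4 d→15
  n4 'bb': d→5
  n5 'bbd': b→6
  n6 'bbdb': b→7
  n7 'bbdbb': ·  ←P1
  n8 'db': a→12 c→9
  n9 'dbc': a→10
  n10 'dbca': c→11
  n11 'dbcac': ·  ←P2
  n12 'dba': c→13
  n13 'dbac': a→14
  n14 'dbaca': ·  ←P3
  n15 'bd': b→16
  n16 'bdb': b→17
  n17 'bdbb': ·  ←P4

Failure links (BFS by depth):
  n1('d'): parent n0 fail=0; on 'd' 0 → fail=0;  out ∅∪∅=∅
  n3('b'): parent n0 fail=0; on 'b' 0 → fail=0;  out ∅∪∅=∅
  n2('dc'): parent n1 fail=0; on 'c' 0 → fail=0;  out {0}∪∅={0}
  n4('bb'): parent n3 fail=0; on 'b' 0 → fail=3;  out ∅∪∅=∅
  n8('db'): parent n1 fail=0; on 'b' 0 → fail=3;  out ∅∪∅=∅
  n15('bd'): parent n3 fail=0; on 'd' 0 → fail=1;  out ∅∪∅=∅
  n5('bbd'): parent n4 fail=3; on 'd' 3 → fail=15;  out ∅∪∅=∅
  n9('dbc'): parent n8 fail=3; on 'c' 3→0 → fail=0;  out ∅∪∅=∅
  n12('dba'): parent n8 fail=3; on 'a' 3→0 → fail=0;  out ∅∪∅=∅
  n16('bdb'): parent n15 fail=1; on 'b' 1 → fail=8;  out ∅∪∅=∅
  n6('bbdb'): parent n5 fail=15; on 'b' 15 → fail=16;  out ∅∪∅=∅
  n10('dbca'): parent n9 fail=0; on 'a' 0 → fail=0;  out ∅∪∅=∅
  n13('dbac'): parent n12 fail=0; on 'c' 0 → fail=0;  out ∅∪∅=∅
  n17('bdbb'): parent n16 fail=8; on 'b' 8→3 → fail=4;  out {4}∪∅={4}
  n7('bbdbb'): parent n6 fail=16; on 'b' 16 → fail=17;  out {1}∪{4}={1,4}
  n11('dbcac'): parent n10 fail=0; on 'c' 0 → fail=0;  out {2}∪∅={2}
  n14('dbaca'): parent n13 fail=0; on 'a' 0 → fail=0;  out {3}∪∅={3}

Text stream:
pos 0 'c': at 0
pos 1 'a': at 0
pos 2 'b': at 3
pos 3 'd': at 15
pos 4 'b': at 16
pos 5 'b': at 17  ** P4@[2:5]
pos 6 'c': at 0 ·f
pos 7 'b': at 3
pos 8 'a': at 0 ·f
pos 9 'b': at 3
pos 10 'c': at 0 ·f
pos 11 'c': at 0
pos 12 'b': at 3
pos 13 'd': at 15
pos 14 'b': at 16
pos 15 'b': at 17  ** P4@[12:15]
pos 16 'd': at 5 ·f
pos 17 'b': at 6
pos 18 'c': at 9 ·f
pos 19 'a': at 10
pos 20 'c': at 11  ** P2@[16:20]
pos 21 'b': at 3 ·f
pos 22 'b': at 4
pos 23 'd': at 5
pos 24 'b': at 6
pos 25 'b': at 7  ** P1@[21:25],P4@[22:25]
pos 26 'b': at 4 ·f
pos 27 'c': at 0 ·f
pos 28 'b': at 3
pos 29 'd': at 15
pos 30 'b': at 16
pos 31 'b': at 17  ** P4@[28:31]
pos 32 'd': at 5 ·f
pos 33 'b': at 6
pos 34 'c': at 9 ·f
pos 35 'a': at 10
pos 36 'c': at 11  ** P2@[32:36]
pos 37 'b': at 3 ·f
pos 38 'b': at 4
pos 39 'd': at 5
pos 40 'b': at 6
pos 41 'b': at 7  ** P1@[37:41],P4@[38:41]
pos 42 'c': at 0 ·f
pos 43 'a': at 0
pos 44 'd': at 1
pos 45 'b': at 8
pos 46 'a': at 12
pos 47 'c': at 13
pos 48 'a': at 14  ** P3@[44:48]
pos 49 'd': at 1 ·f
pos 50 'b': at 8
pos 51 'c': at 9
pos 52 'a': at 10
pos 53 'c': at 11  ** P2@[49:53]
pos 54 'b': at 3 ·f
pos 55 'd': at 15
pos 56 'b': at 16
pos 57 'b': at 17  ** P4@[54:57]
pos 58 'b': at 4 ·f

All matches (sorted): [[5,4],[15,4],[20,2],[25,1],[25,4],[31,4],[36,2],[41,1],[41,4],[48,3],[53,2],[57,4]]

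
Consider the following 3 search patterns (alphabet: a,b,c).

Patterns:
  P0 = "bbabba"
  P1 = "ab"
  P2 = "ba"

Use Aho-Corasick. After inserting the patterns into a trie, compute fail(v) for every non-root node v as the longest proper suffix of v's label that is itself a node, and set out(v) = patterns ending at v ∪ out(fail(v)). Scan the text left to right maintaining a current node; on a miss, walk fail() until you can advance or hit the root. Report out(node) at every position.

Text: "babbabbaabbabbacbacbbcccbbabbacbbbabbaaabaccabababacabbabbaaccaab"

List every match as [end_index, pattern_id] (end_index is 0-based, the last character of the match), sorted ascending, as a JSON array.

Build:
Trie (insert patterns):
  n0 'ε': a→7 b→1
  n1 'b': a→9 b→2
  n2 'bb': a→3
  n3 'bba': b→4
  n4 'bbab': b→5
  n5 'bbabb': a→6
  n6 'bbabba': ·  ←P0
  n7 'a': b→8
  n8 'ab': ·  ←P1
  n9 'ba': ·  ←P2

BFS fail/out derivation:
  n1('b'): parent n0 fail=0; on 'b' 0 → fail=0;  out ∅∪∅=∅
  n7('a'): parent n0 fail=0; on 'a' 0 → fail=0;  out ∅∪∅=∅
  n2('bb'): parent n1 fail=0; on 'b' 0 → fail=1;  out ∅∪∅=∅
  n8('ab'): parent n7 fail=0; on 'b' 0 → fail=1;  out {1}∪∅={1}
  n9('ba'): parent n1 fail=0; on 'a' 0 → fail=7;  out {2}∪∅={2}
  n3('bba'): parent n2 fail=1; on 'a' 1 → fail=9;  out ∅∪{2}={2}
  n4('bbab'): parent n3 fail=9; on 'b' 9→7 → fail=8;  out ∅∪{1}={1}
  n5('bbabb'): parent n4 fail=8; on 'b' 8→1 → fail=2;  out ∅∪∅=∅
  n6('bbabba'): parent n5 fail=2; on 'a' 2 → fail=3;  out {0}∪{2}={0,2}

Scan:
pos 0 'b': at 1
pos 1 'a': at 9  emit P2@[0:1]
pos 2 'b': at 8 (via fail)  emit P1@[1:2]
pos 3 'b': at 2 (via fail)
pos 4 'a': at 3  emit P2@[3:4]
pos 5 'b': at 4  emit P1@[4:5]
pos 6 'b': at 5
pos 7 'a': at 6  emit P0@[2:7],P2@[6:7]
pos 8 'a': at 7 (via fail)
pos 9 'b': at 8  emit P1@[8:9]
pos 10 'b': at 2 (via fail)
pos 11 'a': at 3  emit P2@[10:11]
pos 12 'b': at 4  emit P1@[11:12]
pos 13 'b': at 5
pos 14 'a': at 6  emit P0@[9:14],P2@[13:14]
pos 15 'c': at 0 (via fail)
pos 16 'b': at 1
pos 17 'a': at 9  emit P2@[16:17]
pos 18 'c': at 0 (via fail)
pos 19 'b': at 1
pos 20 'b': at 2
pos 21 'c': at 0 (via fail)
pos 22 'c': at 0
pos 23 'c': at 0
pos 24 'b': at 1
pos 25 'b': at 2
pos 26 'a': at 3  emit P2@[25:26]
pos 27 'b': at 4  emit P1@[26:27]
pos 28 'b': at 5
pos 29 'a': at 6  emit P0@[24:29],P2@[28:29]
pos 30 'c': at 0 (via fail)
pos 31 'b': at 1
pos 32 'b': at 2
pos 33 'b': at 2 (via fail)
pos 34 'a': at 3  emit P2@[33:34]
pos 35 'b': at 4  emit P1@[34:35]
pos 36 'b': at 5
pos 37 'a': at 6  emit P0@[32:37],P2@[36:37]
pos 38 'a': at 7 (via fail)
pos 39 'a': at 7 (via fail)
pos 40 'b': at 8  emit P1@[39:40]
pos 41 'a': at 9 (via fail)  emit P2@[40:41]
pos 42 'c': at 0 (via fail)
pos 43 'c': at 0
pos 44 'a': at 7
pos 45 'b': at 8  emit P1@[44:45]
pos 46 'a': at 9 (via fail)  emit P2@[45:46]
pos 47 'b': at 8 (via fail)  emit P1@[46:47]
pos 48 'a': at 9 (via fail)  emit P2@[47:48]
pos 49 'b': at 8 (via fail)  emit P1@[48:49]
pos 50 'a': at 9 (via fail)  emit P2@[49:50]
pos 51 'c': at 0 (via fail)
pos 52 'a': at 7
pos 53 'b': at 8  emit P1@[52:53]
pos 54 'b': at 2 (via fail)
pos 55 'a': at 3  emit P2@[54:55]
pos 56 'b': at 4  emit P1@[55:56]
pos 57 'b': at 5
pos 58 'a': at 6  emit P0@[53:58],P2@[57:58]
pos 59 'a': at 7 (via fail)
pos 60 'c': at 0 (via fail)
pos 61 'c': at 0
pos 62 'a': at 7
pos 63 'a': at 7 (via fail)
pos 64 'b': at 8  emit P1@[63:64]

Result: [[1,2],[2,1],[4,2],[5,1],[7,0],[7,2],[9,1],[11,2],[12,1],[14,0],[14,2],[17,2],[26,2],[27,1],[29,0],[29,2],[34,2],[35,1],[37,0],[37,2],[40,1],[41,2],[45,1],[46,2],[47,1],[48,2],[49,1],[50,2],[53,1],[55,2],[56,1],[58,0],[58,2],[64,1]]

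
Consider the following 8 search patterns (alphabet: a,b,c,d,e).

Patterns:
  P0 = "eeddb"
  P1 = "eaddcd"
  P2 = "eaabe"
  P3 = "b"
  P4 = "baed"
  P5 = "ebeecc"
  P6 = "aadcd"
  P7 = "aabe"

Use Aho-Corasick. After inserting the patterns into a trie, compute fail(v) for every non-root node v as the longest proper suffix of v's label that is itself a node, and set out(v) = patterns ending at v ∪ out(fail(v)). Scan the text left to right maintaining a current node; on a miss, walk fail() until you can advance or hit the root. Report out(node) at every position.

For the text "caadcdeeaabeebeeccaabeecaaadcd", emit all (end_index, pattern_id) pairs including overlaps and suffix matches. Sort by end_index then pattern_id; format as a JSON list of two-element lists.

Construct AC machine:
Trie (insert patterns):
  0='ε' goto a→23 b→14 e→1
  1='e' goto a→6 b→18 e→2
  2='ee' goto d→3
  3='eed' goto d→4
  4='eedd' goto b→5
  5='eeddb' goto ·  [P0 ends]
  6='ea' goto a→11 d→7
  7='ead' goto d→8
  8='eadd' goto c→9
  9='eaddc' goto d→10
  10='eaddcd' goto ·  [P1 ends]
  11='eaa' goto b→12
  12='eaab' goto e→13
  13='eaabe' goto ·  [P2 ends]
  14='b' goto a→15  [P3 ends]
  15='ba' goto e→16
  16='bae' goto d→17
  17='baed' goto ·  [P4 ends]
  18='eb' goto e→19
  19='ebe' goto e→20
  20='ebee' goto c→21
  21='ebeec' goto c→22
  22='ebeecc' goto ·  [P5 ends]
  23='a' goto a→24
  24='aa' goto b→28 d→25
  25='aad' goto c→26
  26='aadc' goto d→27
  27='aadcd' goto ·  [P6 ends]
  28='aab' goto e→29
  29='aabe' goto ·  [P7 ends]

Failure links (BFS by depth):
  n1('e'): parent n0 fail=0; on 'e' 0 → fail=0;  out ∅∪∅=∅
  n14('b'): parent n0 fail=0; on 'b' 0 → fail=0;  out {3}∪∅={3}
  n23('a'): parent n0 fail=0; on 'a' 0 → fail=0;  out ∅∪∅=∅
  n2('ee'): parent n1 fail=0; on 'e' 0 → fail=1;  out ∅∪∅=∅
  n6('ea'): parent n1 fail=0; on 'a' 0 → fail=23;  out ∅∪∅=∅
  n15('ba'): parent n14 fail=0; on 'a' 0 → fail=23;  out ∅∪∅=∅
  n18('eb'): parent n1 fail=0; on 'b' 0 → fail=14;  out ∅∪{3}={3}
  n24('aa'): parent n23 fail=0; on 'a' 0 → fail=23;  out ∅∪∅=∅
  n3('eed'): parent n2 fail=1; on 'd' 1→0 → fail=0;  out ∅∪∅=∅
  n7('ead'): parent n6 fail=23; on 'd' 23→0 → fail=0;  out ∅∪∅=∅
  n11('eaa'): parent n6 fail=23; on 'a' 23 → fail=24;  out ∅∪∅=∅
  n16('bae'): parent n15 fail=23; on 'e' 23→0 → fail=1;  out ∅∪∅=∅
  n19('ebe'): parent n18 fail=14; on 'e' 14→0 → fail=1;  out ∅∪∅=∅
  n25('aad'): parent n24 fail=23; on 'd' 23→0 → fail=0;  out ∅∪∅=∅
  n28('aab'): parent n24 fail=23; on 'b' 23→0 → fail=14;  out ∅∪{3}={3}
  n4('eedd'): parent n3 fail=0; on 'd' 0 → fail=0;  out ∅∪∅=∅
  n8('eadd'): parent n7 fail=0; on 'd' 0 → fail=0;  out ∅∪∅=∅
  n12('eaab'): parent n11 fail=24; on 'b' 24 → fail=28;  out ∅∪{3}={3}
  n17('baed'): parent n16 fail=1; on 'd' 1→0 → fail=0;  out {4}∪∅={4}
  n20('ebee'): parent n19 fail=1; on 'e' 1 → fail=2;  out ∅∪∅=∅
  n26('aadc'): parent n25 fail=0; on 'c' 0 → fail=0;  out ∅∪∅=∅
  n29('aabe'): parent n28 fail=14; on 'e' 14→0 → fail=1;  out {7}∪∅={7}
  n5('eeddb'): parent n4 fail=0; on 'b' 0 → fail=14;  out {0}∪{3}={0,3}
  n9('eaddc'): parent n8 fail=0; on 'c' 0 → fail=0;  out ∅∪∅=∅
  n13('eaabe'): parent n12 fail=28; on 'e' 28 → fail=29;  out {2}∪{7}={2,7}
  n21('ebeec'): parent n20 fail=2; on 'c' 2→1→0 → fail=0;  out ∅∪∅=∅
  n27('aadcd'): parent n26 fail=0; on 'd' 0 → fail=0;  out {6}∪∅={6}
  n10('eaddcd'): parent n9 fail=0; on 'd' 0 → fail=0;  out {1}∪∅={1}
  n22('ebeecc'): parent n21 fail=0; on 'c' 0 → fail=0;  out {5}∪∅={5}

Run:
pos 0 'c': at 0
pos 1 'a': at 23
pos 2 'a': at 24
pos 3 'd': at 25
pos 4 'c': at 26
pos 5 'd': at 27  ** P6@[1:5]
pos 6 'e': at 1 (fail-walked)
pos 7 'e': at 2
pos 8 'a': at 6 (fail-walked)
pos 9 'a': at 11
pos 10 'b': at 12  ** P3@[10:10]
pos 11 'e': at 13  ** P2@[7:11],P7@[8:11]
pos 12 'e': at 2 (fail-walked)
pos 13 'b': at 18 (fail-walked)  ** P3@[13:13]
pos 14 'e': at 19
pos 15 'e': at 20
pos 16 'c': at 21
pos 17 'c': at 22  ** P5@[12:17]
pos 18 'a': at 23 (fail-walked)
pos 19 'a': at 24
pos 20 'b': at 28  ** P3@[20:20]
pos 21 'e': at 29  ** P7@[18:21]
pos 22 'e': at 2 (fail-walked)
pos 23 'c': at 0 (fail-walked)
pos 24 'a': at 23
pos 25 'a': at 24
pos 26 'a': at 24 (fail-walked)
pos 27 'd': at 25
pos 28 'c': at 26
pos 29 'd': at 27  ** P6@[25:29]

All matches (sorted): [[5,6],[10,3],[11,2],[11,7],[13,3],[17,5],[20,3],[21,7],[29,6]]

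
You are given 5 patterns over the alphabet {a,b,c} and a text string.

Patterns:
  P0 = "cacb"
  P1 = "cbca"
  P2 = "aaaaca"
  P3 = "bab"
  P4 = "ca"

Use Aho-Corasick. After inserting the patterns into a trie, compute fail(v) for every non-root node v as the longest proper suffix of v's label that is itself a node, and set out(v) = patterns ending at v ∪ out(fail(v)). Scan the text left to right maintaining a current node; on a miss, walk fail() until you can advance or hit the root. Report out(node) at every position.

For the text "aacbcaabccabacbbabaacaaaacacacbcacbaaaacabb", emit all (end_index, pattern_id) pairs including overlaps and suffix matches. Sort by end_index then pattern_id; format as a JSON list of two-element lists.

Build automaton:
Trie (insert patterns):
  0='ε' goto a→8 b→14 c→1
  1='c' goto a→2 b→5
  2='ca' goto c→3  ←P4
  3='cac' goto b→4
  4='cacb' goto ·  ←P0
  5='cb' goto c→6
  6='cbc' goto a→7
  7='cbca' goto ·  ←P1
  8='a' goto a→9
  9='aa' goto a→10
  10='aaa' goto a→11
  11='aaaa' goto c→12
  12='aaaac' goto a→13
  13='aaaaca' goto ·  ←P2
  14='b' goto a→15
  15='ba' goto b→16
  16='bab' goto ·  ←P3

BFS fail/out derivation:
  fail(1) 'c': from fail(0)=0 chase 'c': 0 ⇒ 0;  out=∅∪out(0)=∅
  fail(8) 'a': from fail(0)=0 chase 'a': 0 ⇒ 0;  out=∅∪out(0)=∅
  fail(14) 'b': from fail(0)=0 chase 'b': 0 ⇒ 0;  out=∅∪out(0)=∅
  fail(2) 'ca': from fail(1)=0 chase 'a': 0 ⇒ 8;  out={4}∪out(8)={4}
  fail(5) 'cb': from fail(1)=0 chase 'b': 0 ⇒ 14;  out=∅∪out(14)=∅
  fail(9) 'aa': from fail(8)=0 chase 'a': 0 ⇒ 8;  out=∅∪out(8)=∅
  fail(15) 'ba': from fail(14)=0 chase 'a': 0 ⇒ 8;  out=∅∪out(8)=∅
  fail(3) 'cac': from fail(2)=8 chase 'c': 8→0 ⇒ 1;  out=∅∪out(1)=∅
  fail(6) 'cbc': from fail(5)=14 chase 'c': 14→0 ⇒ 1;  out=∅∪out(1)=∅
  fail(10) 'aaa': from fail(9)=8 chase 'a': 8 ⇒ 9;  out=∅∪out(9)=∅
  fail(16) 'bab': from fail(15)=8 chase 'b': 8→0 ⇒ 14;  out={3}∪out(14)={3}
  fail(4) 'cacb': from fail(3)=1 chase 'b': 1 ⇒ 5;  out={0}∪out(5)={0}
  fail(7) 'cbca': from fail(6)=1 chase 'a': 1 ⇒ 2;  out={1}∪out(2)={1,4}
  fail(11) 'aaaa': from fail(10)=9 chase 'a': 9 ⇒ 10;  out=∅∪out(10)=∅
  fail(12) 'aaaac': from fail(11)=10 chase 'c': 10→9→8→0 ⇒ 1;  out=∅∪out(1)=∅
  fail(13) 'aaaaca': from fail(12)=1 chase 'a': 1 ⇒ 2;  out={2}∪out(2)={2,4}

Scan:
pos 0 'a': at 8
pos 1 'a': at 9
pos 2 'c': at 1 (via fail)
pos 3 'b': at 5
pos 4 'c': at 6
pos 5 'a': at 7  ** P1@[2:5],P4@[4:5]
pos 6 'a': at 9 (via fail)
pos 7 'b': at 14 (via fail)
pos 8 'c': at 1 (via fail)
pos 9 'c': at 1 (via fail)
pos 10 'a': at 2  ** P4@[9:10]
pos 11 'b': at 14 (via fail)
pos 12 'a': at 15
pos 13 'c': at 1 (via fail)
pos 14 'b': at 5
pos 15 'b': at 14 (via fail)
pos 16 'a': at 15
pos 17 'b': at 16  ** P3@[15:17]
pos 18 'a': at 15 (via fail)
pos 19 'a': at 9 (via fail)
pos 20 'c': at 1 (via fail)
pos 21 'a': at 2  ** P4@[20:21]
pos 22 'a': at 9 (via fail)
pos 23 'a': at 10
pos 24 'a': at 11
pos 25 'c': at 12
pos 26 'a': at 13  ** P2@[21:26],P4@[25:26]
pos 27 'c': at 3 (via fail)
pos 28 'a': at 2 (via fail)  ** P4@[27:28]
pos 29 'c': at 3
pos 30 'b': at 4  ** P0@[27:30]
pos 31 'c': at 6 (via fail)
pos 32 'a': at 7  ** P1@[29:32],P4@[31:32]
pos 33 'c': at 3 (via fail)
pos 34 'b': at 4  ** P0@[31:34]
pos 35 'a': at 15 (via fail)
pos 36 'a': at 9 (via fail)
pos 37 'a': at 10
pos 38 'a': at 11
pos 39 'c': at 12
pos 40 'a': at 13  ** P2@[35:40],P4@[39:40]
pos 41 'b': at 14 (via fail)
pos 42 'b': at 14 (via fail)

All matches (sorted): [[5,1],[5,4],[10,4],[17,3],[21,4],[26,2],[26,4],[28,4],[30,0],[32,1],[32,4],[34,0],[40,2],[40,4]]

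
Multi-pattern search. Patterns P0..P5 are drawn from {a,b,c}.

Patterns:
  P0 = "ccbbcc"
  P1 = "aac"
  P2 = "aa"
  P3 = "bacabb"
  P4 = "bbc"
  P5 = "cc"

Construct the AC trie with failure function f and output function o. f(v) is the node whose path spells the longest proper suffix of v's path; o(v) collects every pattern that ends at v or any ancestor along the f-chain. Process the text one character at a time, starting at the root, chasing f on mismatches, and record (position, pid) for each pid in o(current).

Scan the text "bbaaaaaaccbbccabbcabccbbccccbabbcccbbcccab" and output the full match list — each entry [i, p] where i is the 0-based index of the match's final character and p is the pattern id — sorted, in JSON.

Build:
Trie (insert patterns):
  n0 'ε': a→7 b→10 c→1
  n1 'c': c→2
  n2 'cc': b→3  ←P5
  n3 'ccb': b→4
  n4 'ccbb': c→5
  n5 'ccbbc': c→6
  n6 'ccbbcc': ·  ←P0
  n7 'a': a→8
  n8 'aa': c→9  ←P2
  n9 'aac': ·  ←P1
  n10 'b': a→11 b→16
  n11 'ba': c→12
  n12 'bac': a→13
  n13 'baca': b→14
  n14 'bacab': b→15
  n15 'bacabb': ·  ←P3
  n16 'bb': c→17
  n17 'bbc': ·  ←P4

BFS fail/out derivation:
  fail(1) 'c': from fail(0)=0 chase 'c': 0 ⇒ 0;  out=∅∪out(0)=∅
  fail(7) 'a': from fail(0)=0 chase 'a': 0 ⇒ 0;  out=∅∪out(0)=∅
  fail(10) 'b': from fail(0)=0 chase 'b': 0 ⇒ 0;  out=∅∪out(0)=∅
  fail(2) 'cc': from fail(1)=0 chase 'c': 0 ⇒ 1;  out={5}∪out(1)={5}
  fail(8) 'aa': from fail(7)=0 chase 'a': 0 ⇒ 7;  out={2}∪out(7)={2}
  fail(11) 'ba': from fail(10)=0 chase 'a': 0 ⇒ 7;  out=∅∪out(7)=∅
  fail(16) 'bb': from fail(10)=0 chase 'b': 0 ⇒ 10;  out=∅∪out(10)=∅
  fail(3) 'ccb': from fail(2)=1 chase 'b': 1→0 ⇒ 10;  out=∅∪out(10)=∅
  fail(9) 'aac': from fail(8)=7 chase 'c': 7→0 ⇒ 1;  out={1}∪out(1)={1}
  fail(12) 'bac': from fail(11)=7 chase 'c': 7→0 ⇒ 1;  out=∅∪out(1)=∅
  fail(17) 'bbc': from fail(16)=10 chase 'c': 10→0 ⇒ 1;  out={4}∪out(1)={4}
  fail(4) 'ccbb': from fail(3)=10 chase 'b': 10 ⇒ 16;  out=∅∪out(16)=∅
  fail(13) 'baca': from fail(12)=1 chase 'a': 1→0 ⇒ 7;  out=∅∪out(7)=∅
  fail(5) 'ccbbc': from fail(4)=16 chase 'c': 16 ⇒ 17;  out=∅∪out(17)={4}
  fail(14) 'bacab': from fail(13)=7 chase 'b': 7→0 ⇒ 10;  out=∅∪out(10)=∅
  fail(6) 'ccbbcc': from fail(5)=17 chase 'c': 17→1 ⇒ 2;  out={0}∪out(2)={0,5}
  fail(15) 'bacabb': from fail(14)=10 chase 'b': 10 ⇒ 16;  out={3}∪out(16)={3}

Scan:
i=0 'b': node 0→10
i=1 'b': node 10→16
i=2 'a': node 16→11 ·f
i=3 'a': node 11→8 ·f  → match P2@[2:3]
i=4 'a': node 8→8 ·f  → match P2@[3:4]
i=5 'a': node 8→8 ·f  → match P2@[4:5]
i=6 'a': node 8→8 ·f  → match P2@[5:6]
i=7 'a': node 8→8 ·f  → match P2@[6:7]
i=8 'c': node 8→9  → match P1@[6:8]
i=9 'c': node 9→2 ·f  → match P5@[8:9]
i=10 'b': node 2→3
i=11 'b': node 3→4
i=12 'c': node 4→5  → match P4@[10:12]
i=13 'c': node 5→6  → match P0@[8:13],P5@[12:13]
i=14 'a': node 6→7 ·f
i=15 'b': node 7→10 ·f
i=16 'b': node 10→16
i=17 'c': node 16→17  → match P4@[15:17]
i=18 'a': node 17→7 ·f
i=19 'b': node 7→10 ·f
i=20 'c': node 10→1 ·f
i=21 'c': node 1→2  → match P5@[20:21]
i=22 'b': node 2→3
i=23 'b': node 3→4
i=24 'c': node 4→5  → match P4@[22:24]
i=25 'c': node 5→6  → match P0@[20:25],P5@[24:25]
i=26 'c': node 6→2 ·f  → match P5@[25:26]
i=27 'c': node 2→2 ·f  → match P5@[26:27]
i=28 'b': node 2→3
i=29 'a': node 3→11 ·f
i=30 'b': node 11→10 ·f
i=31 'b': node 10→16
i=32 'c': node 16→17  → match P4@[30:32]
i=33 'c': node 17→2 ·f  → match P5@[32:33]
i=34 'c': node 2→2 ·f  → match P5@[33:34]
i=35 'b': node 2→3
i=36 'b': node 3→4
i=37 'c': node 4→5  → match P4@[35:37]
i=38 'c': node 5→6  → match P0@[33:38],P5@[37:38]
i=39 'c': node 6→2 ·f  → match P5@[38:39]
i=40 'a': node 2→7 ·f
i=41 'b': node 7→10 ·f

All matches (sorted): [[3,2],[4,2],[5,2],[6,2],[7,2],[8,1],[9,5],[12,4],[13,0],[13,5],[17,4],[21,5],[24,4],[25,0],[25,5],[26,5],[27,5],[32,4],[33,5],[34,5],[37,4],[38,0],[38,5],[39,5]]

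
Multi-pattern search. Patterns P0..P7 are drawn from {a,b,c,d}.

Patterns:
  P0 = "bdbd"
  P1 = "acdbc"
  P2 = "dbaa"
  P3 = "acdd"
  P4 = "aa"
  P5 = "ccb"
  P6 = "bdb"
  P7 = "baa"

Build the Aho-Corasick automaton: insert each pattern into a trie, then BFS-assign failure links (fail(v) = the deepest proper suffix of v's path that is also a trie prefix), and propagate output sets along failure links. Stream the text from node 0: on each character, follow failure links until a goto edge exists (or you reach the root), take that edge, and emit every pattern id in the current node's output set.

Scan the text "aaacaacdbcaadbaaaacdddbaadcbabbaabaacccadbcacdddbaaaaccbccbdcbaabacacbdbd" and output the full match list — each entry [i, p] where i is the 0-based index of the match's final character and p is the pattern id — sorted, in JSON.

Construct AC machine:
Trie (insert patterns):
  n0 'ε': a→5 b→1 c→16 d→10
  n1 'b': a→19 d→2
  n2 'bd': b→3
  n3 'bdb': d→4  ←P6
  n4 'bdbd': ·  ←P0
  n5 'a': a→15 c→6
  n6 'ac': d→7
  n7 'acd': b→8 d→14
  n8 'acdb': c→9
  n9 'acdbc': ·  ←P1
  n10 'd': b→11
  n11 'db': a→12
  n12 'dba': a→13
  n13 'dbaa': ·  ←P2
  n14 'acdd': ·  ←P3
  n15 'aa': ·  ←P4
  n16 'c': c→17
  n17 'cc': b→18
  n18 'ccb': ·  ←P5
  n19 'ba': a→20
  n20 'baa': ·  ←P7

BFS fail/out derivation:
  n1('b'): parent n0 fail=0; on 'b' 0 → fail=0;  out ∅∪∅=∅
  n5('a'): parent n0 fail=0; on 'a' 0 → fail=0;  out ∅∪∅=∅
  n10('d'): parent n0 fail=0; on 'd' 0 → fail=0;  out ∅∪∅=∅
  n16('c'): parent n0 fail=0; on 'c' 0 → fail=0;  out ∅∪∅=∅
  n2('bd'): parent n1 fail=0; on 'd' 0 → fail=10;  out ∅∪∅=∅
  n6('ac'): parent n5 fail=0; on 'c' 0 → fail=16;  out ∅∪∅=∅
  n11('db'): parent n10 fail=0; on 'b' 0 → fail=1;  out ∅∪∅=∅
  n15('aa'): parent n5 fail=0; on 'a' 0 → fail=5;  out {4}∪∅={4}
  n17('cc'): parent n16 fail=0; on 'c' 0 → fail=16;  out ∅∪∅=∅
  n19('ba'): parent n1 fail=0; on 'a' 0 → fail=5;  out ∅∪∅=∅
  n3('bdb'): parent n2 fail=10; on 'b' 10 → fail=11;  out {6}∪∅={6}
  n7('acd'): parent n6 fail=16; on 'd' 16→0 → fail=10;  out ∅∪∅=∅
  n12('dba'): parent n11 fail=1; on 'a' 1 → fail=19;  out ∅∪∅=∅
  n18('ccb'): parent n17 fail=16; on 'b' 16→0 → fail=1;  out {5}∪∅={5}
  n20('baa'): parent n19 fail=5; on 'a' 5 → fail=15;  out {7}∪{4}={4,7}
  n4('bdbd'): parent n3 fail=11; on 'd' 11→1 → fail=2;  out {0}∪∅={0}
  n8('acdb'): parent n7 fail=10; on 'b' 10 → fail=11;  out ∅∪∅=∅
  n13('dbaa'): parent n12 fail=19; on 'a' 19 → fail=20;  out {2}∪{4,7}={2,4,7}
  n14('acdd'): parent n7 fail=10; on 'd' 10→0 → fail=10;  out {3}∪∅={3}
  n9('acdbc'): parent n8 fail=11; on 'c' 11→1→0 → fail=16;  out {1}∪∅={1}

Run:
pos 0 'a': at 5
pos 1 'a': at 15  → match P4@[0:1]
pos 2 'a': at 15 ·f  → match P4@[1:2]
pos 3 'c': at 6 ·f
pos 4 'a': at 5 ·f
pos 5 'a': at 15  → match P4@[4:5]
pos 6 'c': at 6 ·f
pos 7 'd': at 7
pos 8 'b': at 8
pos 9 'c': at 9  → match P1@[5:9]
pos 10 'a': at 5 ·f
pos 11 'a': at 15  → match P4@[10:11]
pos 12 'd': at 10 ·f
pos 13 'b': at 11
pos 14 'a': at 12
pos 15 'a': at 13  → match P2@[12:15],P4@[14:15],P7@[13:15]
pos 16 'a': at 15 ·f  → match P4@[15:16]
pos 17 'a': at 15 ·f  → match P4@[16:17]
pos 18 'c': at 6 ·f
pos 19 'd': at 7
pos 20 'd': at 14  → match P3@[17:20]
pos 21 'd': at 10 ·f
pos 22 'b': at 11
pos 23 'a': at 12
pos 24 'a': at 13  → match P2@[21:24],P4@[23:24],P7@[22:24]
pos 25 'd': at 10 ·f
pos 26 'c': at 16 ·f
pos 27 'b': at 1 ·f
pos 28 'a': at 19
pos 29 'b': at 1 ·f
pos 30 'b': at 1 ·f
pos 31 'a': at 19
pos 32 'a': at 20  → match P4@[31:32],P7@[30:32]
pos 33 'b': at 1 ·f
pos 34 'a': at 19
pos 35 'a': at 20  → match P4@[34:35],P7@[33:35]
pos 36 'c': at 6 ·f
pos 37 'c': at 17 ·f
pos 38 'c': at 17 ·f
pos 39 'a': at 5 ·f
pos 40 'd': at 10 ·f
pos 41 'b': at 11
pos 42 'c': at 16 ·f
pos 43 'a': at 5 ·f
pos 44 'c': at 6
pos 45 'd': at 7
pos 46 'd': at 14  → match P3@[43:46]
pos 47 'd': at 10 ·f
pos 48 'b': at 11
pos 49 'a': at 12
pos 50 'a': at 13  → match P2@[47:50],P4@[49:50],P7@[48:50]
pos 51 'a': at 15 ·f  → match P4@[50:51]
pos 52 'a': at 15 ·f  → match P4@[51:52]
pos 53 'c': at 6 ·f
pos 54 'c': at 17 ·f
pos 55 'b': at 18  → match P5@[53:55]
pos 56 'c': at 16 ·f
pos 57 'c': at 17
pos 58 'b': at 18  → match P5@[56:58]
pos 59 'd': at 2 ·f
pos 60 'c': at 16 ·f
pos 61 'b': at 1 ·f
pos 62 'a': at 19
pos 63 'a': at 20  → match P4@[62:63],P7@[61:63]
pos 64 'b': at 1 ·f
pos 65 'a': at 19
pos 66 'c': at 6 ·f
pos 67 'a': at 5 ·f
pos 68 'c': at 6
pos 69 'b': at 1 ·f
pos 70 'd': at 2
pos 71 'b': at 3  → match P6@[69:71]
pos 72 'd': at 4  → match P0@[69:72]

Result: [[1,4],[2,4],[5,4],[9,1],[11,4],[15,2],[15,4],[15,7],[16,4],[17,4],[20,3],[24,2],[24,4],[24,7],[32,4],[32,7],[35,4],[35,7],[46,3],[50,2],[50,4],[50,7],[51,4],[52,4],[55,5],[58,5],[63,4],[63,7],[71,6],[72,0]]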